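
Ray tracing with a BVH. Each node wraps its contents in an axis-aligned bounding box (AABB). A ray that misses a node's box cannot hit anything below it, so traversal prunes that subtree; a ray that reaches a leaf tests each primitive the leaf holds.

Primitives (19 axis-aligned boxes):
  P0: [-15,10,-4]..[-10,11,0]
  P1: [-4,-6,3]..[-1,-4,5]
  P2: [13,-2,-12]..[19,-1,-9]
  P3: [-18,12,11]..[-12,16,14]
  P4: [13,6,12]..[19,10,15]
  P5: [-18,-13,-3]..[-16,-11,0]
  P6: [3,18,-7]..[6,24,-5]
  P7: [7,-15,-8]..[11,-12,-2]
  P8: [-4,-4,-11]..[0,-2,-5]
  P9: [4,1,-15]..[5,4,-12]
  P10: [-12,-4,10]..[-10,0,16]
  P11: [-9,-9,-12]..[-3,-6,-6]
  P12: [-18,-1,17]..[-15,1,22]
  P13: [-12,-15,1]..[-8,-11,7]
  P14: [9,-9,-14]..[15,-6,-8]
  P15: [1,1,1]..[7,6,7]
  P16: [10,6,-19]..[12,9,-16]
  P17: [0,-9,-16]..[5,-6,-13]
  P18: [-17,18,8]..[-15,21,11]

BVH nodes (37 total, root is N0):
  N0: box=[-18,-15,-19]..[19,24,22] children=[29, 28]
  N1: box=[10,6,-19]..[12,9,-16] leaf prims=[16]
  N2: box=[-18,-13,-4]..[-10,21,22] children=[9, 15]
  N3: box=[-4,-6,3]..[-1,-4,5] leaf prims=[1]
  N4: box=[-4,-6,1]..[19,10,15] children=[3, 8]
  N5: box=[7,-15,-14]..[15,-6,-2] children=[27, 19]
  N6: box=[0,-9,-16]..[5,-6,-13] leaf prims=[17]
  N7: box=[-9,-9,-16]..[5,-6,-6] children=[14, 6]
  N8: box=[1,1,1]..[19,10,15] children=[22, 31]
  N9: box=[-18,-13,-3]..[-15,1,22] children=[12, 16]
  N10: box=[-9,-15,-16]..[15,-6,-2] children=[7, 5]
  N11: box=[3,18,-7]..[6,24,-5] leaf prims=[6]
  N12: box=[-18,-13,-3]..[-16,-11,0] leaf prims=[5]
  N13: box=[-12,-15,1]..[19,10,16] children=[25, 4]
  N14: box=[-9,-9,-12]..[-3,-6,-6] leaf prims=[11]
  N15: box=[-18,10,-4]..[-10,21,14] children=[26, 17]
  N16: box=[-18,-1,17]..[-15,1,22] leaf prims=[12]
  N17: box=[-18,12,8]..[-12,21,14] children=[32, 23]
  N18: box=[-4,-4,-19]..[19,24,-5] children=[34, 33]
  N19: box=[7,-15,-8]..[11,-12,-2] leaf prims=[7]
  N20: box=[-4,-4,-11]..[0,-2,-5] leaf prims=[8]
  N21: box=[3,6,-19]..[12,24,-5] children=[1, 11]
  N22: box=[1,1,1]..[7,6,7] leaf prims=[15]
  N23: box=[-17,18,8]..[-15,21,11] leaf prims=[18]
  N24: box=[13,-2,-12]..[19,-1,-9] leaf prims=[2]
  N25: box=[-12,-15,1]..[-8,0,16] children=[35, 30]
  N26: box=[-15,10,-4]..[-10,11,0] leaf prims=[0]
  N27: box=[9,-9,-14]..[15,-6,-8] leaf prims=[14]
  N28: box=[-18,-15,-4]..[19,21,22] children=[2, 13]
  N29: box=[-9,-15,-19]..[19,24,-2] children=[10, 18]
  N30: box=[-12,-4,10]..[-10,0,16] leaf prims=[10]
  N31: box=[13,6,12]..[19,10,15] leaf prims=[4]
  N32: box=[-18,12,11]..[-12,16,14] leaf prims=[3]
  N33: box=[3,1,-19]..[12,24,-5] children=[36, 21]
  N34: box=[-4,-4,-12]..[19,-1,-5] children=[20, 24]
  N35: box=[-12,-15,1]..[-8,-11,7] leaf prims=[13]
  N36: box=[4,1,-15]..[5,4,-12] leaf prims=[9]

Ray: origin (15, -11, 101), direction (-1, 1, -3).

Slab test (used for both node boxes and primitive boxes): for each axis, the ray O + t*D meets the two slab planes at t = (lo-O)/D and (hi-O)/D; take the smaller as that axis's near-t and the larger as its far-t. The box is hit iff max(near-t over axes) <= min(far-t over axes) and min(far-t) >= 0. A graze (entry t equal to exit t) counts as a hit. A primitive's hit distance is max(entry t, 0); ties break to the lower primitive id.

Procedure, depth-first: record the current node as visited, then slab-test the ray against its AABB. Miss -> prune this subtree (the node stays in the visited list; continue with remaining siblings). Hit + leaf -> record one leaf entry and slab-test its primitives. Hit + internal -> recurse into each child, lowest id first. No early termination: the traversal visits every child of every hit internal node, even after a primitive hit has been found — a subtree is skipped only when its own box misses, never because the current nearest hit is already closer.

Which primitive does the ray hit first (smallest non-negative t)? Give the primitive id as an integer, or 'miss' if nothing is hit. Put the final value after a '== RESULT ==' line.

Traverse from the root:
N0 x:[-4,33] y:[-4,35] z:[79/3,40] -> hit [79/3,33], descend [28, 29]
  N28 x:[-4,33] y:[-4,32] z:[79/3,35] -> hit [79/3,32], descend [2, 13]
    N2 x:[25,33] y:[-2,32] z:[79/3,35] -> hit [79/3,32], descend [9, 15]
      N9 x:[30,33] y:[-2,12] z:[79/3,104/3] -> miss, prune
      N15 x:[25,33] y:[21,32] z:[29,35] -> hit [29,32], descend [17, 26]
        N17 x:[27,33] y:[23,32] z:[29,31] -> hit [29,31], descend [23, 32]
          N23 x:[30,32] y:[29,32] z:[30,31] -> hit [30,31] leaf, test {P18@t=30}
          N32 x:[27,33] y:[23,27] z:[29,30] -> miss, prune
        N26 x:[25,30] y:[21,22] z:[101/3,35] -> miss, prune
    N13 x:[-4,27] y:[-4,21] z:[85/3,100/3] -> miss, prune
  N29 x:[-4,24] y:[-4,35] z:[103/3,40] -> miss, prune

order=[0, 28, 2, 9, 15, 17, 23, 32, 26, 13, 29]  |boxes|=11  |leaves|=1  hit=P18

== RESULT ==
18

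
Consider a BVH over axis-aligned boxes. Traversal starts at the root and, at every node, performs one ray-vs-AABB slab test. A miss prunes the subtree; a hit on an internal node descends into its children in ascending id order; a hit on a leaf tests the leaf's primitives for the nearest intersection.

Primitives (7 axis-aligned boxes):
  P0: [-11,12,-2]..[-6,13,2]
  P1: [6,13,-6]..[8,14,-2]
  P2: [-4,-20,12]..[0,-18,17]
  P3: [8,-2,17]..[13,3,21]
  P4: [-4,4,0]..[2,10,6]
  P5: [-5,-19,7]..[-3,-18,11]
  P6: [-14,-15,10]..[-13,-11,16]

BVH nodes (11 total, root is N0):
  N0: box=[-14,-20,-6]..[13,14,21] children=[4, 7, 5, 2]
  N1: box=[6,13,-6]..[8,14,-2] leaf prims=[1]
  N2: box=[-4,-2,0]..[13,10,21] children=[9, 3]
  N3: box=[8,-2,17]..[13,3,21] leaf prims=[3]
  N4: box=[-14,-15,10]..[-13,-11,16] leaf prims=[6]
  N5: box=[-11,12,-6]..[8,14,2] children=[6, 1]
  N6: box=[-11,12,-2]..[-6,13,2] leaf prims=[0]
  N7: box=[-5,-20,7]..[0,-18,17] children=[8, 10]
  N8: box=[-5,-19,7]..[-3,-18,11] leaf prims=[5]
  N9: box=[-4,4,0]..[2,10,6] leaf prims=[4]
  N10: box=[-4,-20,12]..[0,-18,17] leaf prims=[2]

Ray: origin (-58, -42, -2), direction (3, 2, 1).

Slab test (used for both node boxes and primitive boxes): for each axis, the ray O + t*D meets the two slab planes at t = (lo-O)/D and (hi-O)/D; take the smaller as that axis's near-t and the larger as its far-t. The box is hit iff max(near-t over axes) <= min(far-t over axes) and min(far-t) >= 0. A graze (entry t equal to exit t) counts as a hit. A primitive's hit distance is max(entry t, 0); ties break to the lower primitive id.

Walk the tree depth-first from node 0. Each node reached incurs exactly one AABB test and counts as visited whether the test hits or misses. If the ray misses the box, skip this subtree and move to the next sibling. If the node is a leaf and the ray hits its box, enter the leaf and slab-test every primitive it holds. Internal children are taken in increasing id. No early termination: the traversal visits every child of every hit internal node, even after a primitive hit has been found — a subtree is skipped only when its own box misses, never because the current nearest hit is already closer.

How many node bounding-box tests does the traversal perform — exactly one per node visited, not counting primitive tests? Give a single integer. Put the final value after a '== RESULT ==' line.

Trace the traversal:
N0 x:[44/3,71/3] y:[11,28] z:[-4,23] -> hit [44/3,23], descend [2, 4, 5, 7]
  N2 x:[18,71/3] y:[20,26] z:[2,23] -> hit [20,23], descend [3, 9]
    N3 x:[22,71/3] y:[20,45/2] z:[19,23] -> hit [22,45/2] leaf, test {P3@t=22}
    N9 x:[18,20] y:[23,26] z:[2,8] -> miss, prune
  N4 x:[44/3,15] y:[27/2,31/2] z:[12,18] -> hit [44/3,15] leaf, test {P6@t=44/3}
  N5 x:[47/3,22] y:[27,28] z:[-4,4] -> miss, prune
  N7 x:[53/3,58/3] y:[11,12] z:[9,19] -> miss, prune

7 AABB tests over nodes [0, 2, 3, 9, 4, 5, 7]; 2 leaves entered; closest P6.

== RESULT ==
7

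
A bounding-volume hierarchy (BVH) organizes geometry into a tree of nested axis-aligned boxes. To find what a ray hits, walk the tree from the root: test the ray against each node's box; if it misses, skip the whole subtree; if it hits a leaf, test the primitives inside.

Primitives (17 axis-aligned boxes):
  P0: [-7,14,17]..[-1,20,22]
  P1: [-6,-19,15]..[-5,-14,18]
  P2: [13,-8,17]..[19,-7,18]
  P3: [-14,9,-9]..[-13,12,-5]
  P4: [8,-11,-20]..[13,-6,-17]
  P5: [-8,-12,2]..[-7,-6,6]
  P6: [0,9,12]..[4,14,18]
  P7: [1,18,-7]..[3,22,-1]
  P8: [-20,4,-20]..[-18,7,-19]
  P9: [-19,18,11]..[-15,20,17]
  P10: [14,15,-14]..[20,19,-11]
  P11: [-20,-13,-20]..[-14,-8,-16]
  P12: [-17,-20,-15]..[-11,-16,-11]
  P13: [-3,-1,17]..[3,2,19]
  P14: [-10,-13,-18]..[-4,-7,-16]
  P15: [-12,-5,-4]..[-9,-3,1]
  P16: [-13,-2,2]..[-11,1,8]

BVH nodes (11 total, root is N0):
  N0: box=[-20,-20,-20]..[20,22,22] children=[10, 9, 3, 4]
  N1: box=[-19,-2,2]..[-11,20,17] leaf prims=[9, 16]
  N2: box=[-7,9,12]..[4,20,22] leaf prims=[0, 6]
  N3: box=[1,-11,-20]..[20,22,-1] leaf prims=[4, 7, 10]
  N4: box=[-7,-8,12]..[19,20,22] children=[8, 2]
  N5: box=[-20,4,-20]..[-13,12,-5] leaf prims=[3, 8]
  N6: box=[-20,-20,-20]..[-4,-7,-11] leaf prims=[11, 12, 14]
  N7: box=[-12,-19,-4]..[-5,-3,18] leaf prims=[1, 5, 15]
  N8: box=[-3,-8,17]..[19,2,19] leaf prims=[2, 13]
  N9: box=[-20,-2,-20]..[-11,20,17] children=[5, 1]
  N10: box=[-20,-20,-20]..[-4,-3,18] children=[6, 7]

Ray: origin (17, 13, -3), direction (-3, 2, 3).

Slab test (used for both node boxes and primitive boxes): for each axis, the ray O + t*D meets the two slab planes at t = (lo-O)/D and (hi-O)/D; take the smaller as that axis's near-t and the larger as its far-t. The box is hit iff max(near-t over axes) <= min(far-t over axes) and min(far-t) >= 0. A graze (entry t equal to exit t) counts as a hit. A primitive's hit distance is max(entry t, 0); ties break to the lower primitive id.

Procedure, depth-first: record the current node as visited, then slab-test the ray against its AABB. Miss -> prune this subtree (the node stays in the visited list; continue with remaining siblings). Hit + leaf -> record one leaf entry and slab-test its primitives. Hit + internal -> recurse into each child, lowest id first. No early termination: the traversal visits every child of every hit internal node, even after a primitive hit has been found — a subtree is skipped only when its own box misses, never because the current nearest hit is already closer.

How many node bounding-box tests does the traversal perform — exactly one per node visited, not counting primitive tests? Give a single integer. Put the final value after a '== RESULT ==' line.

Trace the traversal:
N0 x:[-1,37/3] y:[-33/2,9/2] z:[-17/3,25/3] -> hit [-1,9/2], descend [3, 4, 9, 10]
  N3 x:[-1,16/3] y:[-12,9/2] z:[-17/3,2/3] -> hit [-1,2/3] leaf, test {P4(miss), P7(miss), P10(miss)}
  N4 x:[-2/3,8] y:[-21/2,7/2] z:[5,25/3] -> miss, prune
  N9 x:[28/3,37/3] y:[-15/2,7/2] z:[-17/3,20/3] -> miss, prune
  N10 x:[7,37/3] y:[-33/2,-8] z:[-17/3,7] -> miss, prune

5 AABB tests over nodes [0, 3, 4, 9, 10]; 1 leaf entered; closest miss.

== RESULT ==
5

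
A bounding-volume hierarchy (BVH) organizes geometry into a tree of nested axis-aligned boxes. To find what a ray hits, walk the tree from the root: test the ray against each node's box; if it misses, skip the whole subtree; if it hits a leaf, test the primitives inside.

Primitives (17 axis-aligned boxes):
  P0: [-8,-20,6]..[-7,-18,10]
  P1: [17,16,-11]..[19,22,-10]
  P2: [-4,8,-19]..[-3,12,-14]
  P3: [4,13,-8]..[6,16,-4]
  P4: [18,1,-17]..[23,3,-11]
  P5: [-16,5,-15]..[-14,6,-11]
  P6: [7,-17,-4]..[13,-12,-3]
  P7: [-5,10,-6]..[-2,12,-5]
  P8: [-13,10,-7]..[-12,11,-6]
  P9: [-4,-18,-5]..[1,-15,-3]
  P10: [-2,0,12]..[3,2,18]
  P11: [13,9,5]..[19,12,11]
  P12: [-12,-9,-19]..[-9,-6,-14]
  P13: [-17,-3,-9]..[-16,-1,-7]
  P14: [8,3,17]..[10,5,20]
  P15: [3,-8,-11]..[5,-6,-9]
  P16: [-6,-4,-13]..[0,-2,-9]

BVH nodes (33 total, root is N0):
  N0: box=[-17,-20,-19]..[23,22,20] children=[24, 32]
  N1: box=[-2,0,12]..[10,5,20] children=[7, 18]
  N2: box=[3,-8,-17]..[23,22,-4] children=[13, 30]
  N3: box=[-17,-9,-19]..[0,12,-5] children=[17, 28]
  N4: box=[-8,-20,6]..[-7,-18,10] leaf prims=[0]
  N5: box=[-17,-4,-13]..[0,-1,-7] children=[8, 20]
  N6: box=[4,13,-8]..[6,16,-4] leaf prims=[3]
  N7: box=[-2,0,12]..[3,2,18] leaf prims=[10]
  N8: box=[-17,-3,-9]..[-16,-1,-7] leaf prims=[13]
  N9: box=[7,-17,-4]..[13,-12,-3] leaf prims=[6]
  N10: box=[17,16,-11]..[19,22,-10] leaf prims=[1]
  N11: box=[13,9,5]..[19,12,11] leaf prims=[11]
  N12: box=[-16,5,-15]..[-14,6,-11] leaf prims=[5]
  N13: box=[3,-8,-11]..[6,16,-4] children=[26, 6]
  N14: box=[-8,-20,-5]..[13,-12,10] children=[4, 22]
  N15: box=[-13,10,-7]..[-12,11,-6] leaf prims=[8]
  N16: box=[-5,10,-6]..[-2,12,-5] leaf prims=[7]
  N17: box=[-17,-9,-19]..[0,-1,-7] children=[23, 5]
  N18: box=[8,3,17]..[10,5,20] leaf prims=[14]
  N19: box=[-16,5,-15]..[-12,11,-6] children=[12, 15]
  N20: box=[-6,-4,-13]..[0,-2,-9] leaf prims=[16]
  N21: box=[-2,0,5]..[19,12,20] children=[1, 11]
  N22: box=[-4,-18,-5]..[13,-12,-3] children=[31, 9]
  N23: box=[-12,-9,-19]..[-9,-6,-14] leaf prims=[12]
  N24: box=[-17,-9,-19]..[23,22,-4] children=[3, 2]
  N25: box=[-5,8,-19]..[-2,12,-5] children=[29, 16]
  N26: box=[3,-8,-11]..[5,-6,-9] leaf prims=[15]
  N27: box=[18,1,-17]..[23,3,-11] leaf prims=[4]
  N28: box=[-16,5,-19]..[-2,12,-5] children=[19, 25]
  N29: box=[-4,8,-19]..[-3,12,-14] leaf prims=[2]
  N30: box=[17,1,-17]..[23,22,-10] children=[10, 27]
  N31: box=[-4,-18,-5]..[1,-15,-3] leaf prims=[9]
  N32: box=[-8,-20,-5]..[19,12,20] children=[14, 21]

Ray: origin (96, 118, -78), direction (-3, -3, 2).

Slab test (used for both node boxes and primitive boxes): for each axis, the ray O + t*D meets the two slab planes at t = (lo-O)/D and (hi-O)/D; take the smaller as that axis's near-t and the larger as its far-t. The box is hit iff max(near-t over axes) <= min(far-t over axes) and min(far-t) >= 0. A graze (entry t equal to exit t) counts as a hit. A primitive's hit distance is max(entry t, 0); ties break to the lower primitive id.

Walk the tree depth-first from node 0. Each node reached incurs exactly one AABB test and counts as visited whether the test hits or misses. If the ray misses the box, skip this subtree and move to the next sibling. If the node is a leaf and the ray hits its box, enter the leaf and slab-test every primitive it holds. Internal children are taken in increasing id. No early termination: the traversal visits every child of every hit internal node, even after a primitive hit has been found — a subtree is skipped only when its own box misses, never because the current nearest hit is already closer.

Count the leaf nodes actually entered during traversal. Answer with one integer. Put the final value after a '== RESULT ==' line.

Trace the traversal:
N0 x:[73/3,113/3] y:[32,46] z:[59/2,49] -> hit [32,113/3], descend [24, 32]
  N24 x:[73/3,113/3] y:[32,127/3] z:[59/2,37] -> hit [32,37], descend [2, 3]
    N2 x:[73/3,31] y:[32,42] z:[61/2,37] -> miss, prune
    N3 x:[32,113/3] y:[106/3,127/3] z:[59/2,73/2] -> hit [106/3,73/2], descend [17, 28]
      N17 x:[32,113/3] y:[119/3,127/3] z:[59/2,71/2] -> miss, prune
      N28 x:[98/3,112/3] y:[106/3,113/3] z:[59/2,73/2] -> hit [106/3,73/2], descend [19, 25]
        N19 x:[36,112/3] y:[107/3,113/3] z:[63/2,36] -> hit [36,36], descend [12, 15]
          N12 x:[110/3,112/3] y:[112/3,113/3] z:[63/2,67/2] -> miss, prune
          N15 x:[36,109/3] y:[107/3,36] z:[71/2,36] -> hit [36,36] leaf, test {P8@t=36}
        N25 x:[98/3,101/3] y:[106/3,110/3] z:[59/2,73/2] -> miss, prune
  N32 x:[77/3,104/3] y:[106/3,46] z:[73/2,49] -> miss, prune

order=[0, 24, 2, 3, 17, 28, 19, 12, 15, 25, 32]  |boxes|=11  |leaves|=1  hit=P8

== RESULT ==
1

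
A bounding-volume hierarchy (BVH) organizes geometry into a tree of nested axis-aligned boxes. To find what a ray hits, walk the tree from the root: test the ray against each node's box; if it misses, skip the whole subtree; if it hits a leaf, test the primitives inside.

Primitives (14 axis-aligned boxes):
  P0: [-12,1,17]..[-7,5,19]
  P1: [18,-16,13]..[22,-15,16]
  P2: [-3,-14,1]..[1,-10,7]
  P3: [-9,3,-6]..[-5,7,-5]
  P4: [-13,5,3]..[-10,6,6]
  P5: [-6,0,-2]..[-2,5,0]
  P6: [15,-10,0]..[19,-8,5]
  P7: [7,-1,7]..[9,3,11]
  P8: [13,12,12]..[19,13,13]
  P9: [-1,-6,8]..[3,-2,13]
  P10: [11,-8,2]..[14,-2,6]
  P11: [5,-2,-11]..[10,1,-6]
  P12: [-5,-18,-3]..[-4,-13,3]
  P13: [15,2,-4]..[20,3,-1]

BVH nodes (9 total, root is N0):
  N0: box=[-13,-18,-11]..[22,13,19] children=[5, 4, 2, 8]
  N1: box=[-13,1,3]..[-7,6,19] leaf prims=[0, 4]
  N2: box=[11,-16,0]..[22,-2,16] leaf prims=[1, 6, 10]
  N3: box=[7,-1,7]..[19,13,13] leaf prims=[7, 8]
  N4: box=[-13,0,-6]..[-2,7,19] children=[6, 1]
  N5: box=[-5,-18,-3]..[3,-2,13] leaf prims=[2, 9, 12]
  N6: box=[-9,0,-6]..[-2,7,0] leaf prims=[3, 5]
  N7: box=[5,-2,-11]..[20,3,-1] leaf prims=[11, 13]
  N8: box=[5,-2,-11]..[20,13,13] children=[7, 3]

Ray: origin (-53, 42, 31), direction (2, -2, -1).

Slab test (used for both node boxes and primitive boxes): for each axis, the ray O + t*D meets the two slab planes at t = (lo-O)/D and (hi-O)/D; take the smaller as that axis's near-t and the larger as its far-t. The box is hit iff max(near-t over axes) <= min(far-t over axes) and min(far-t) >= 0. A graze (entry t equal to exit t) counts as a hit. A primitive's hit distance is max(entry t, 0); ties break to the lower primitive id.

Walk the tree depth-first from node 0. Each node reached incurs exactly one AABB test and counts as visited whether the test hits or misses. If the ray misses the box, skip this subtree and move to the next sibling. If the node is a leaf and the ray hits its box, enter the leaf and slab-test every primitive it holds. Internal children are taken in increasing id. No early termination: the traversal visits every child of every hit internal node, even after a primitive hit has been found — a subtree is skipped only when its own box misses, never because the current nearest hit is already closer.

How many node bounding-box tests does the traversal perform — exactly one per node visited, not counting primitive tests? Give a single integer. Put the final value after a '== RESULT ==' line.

Trace the traversal:
N0 x:[20,75/2] y:[29/2,30] z:[12,42] -> hit [20,30], descend [2, 4, 5, 8]
  N2 x:[32,75/2] y:[22,29] z:[15,31] -> miss, prune
  N4 x:[20,51/2] y:[35/2,21] z:[12,37] -> hit [20,21], descend [1, 6]
    N1 x:[20,23] y:[18,41/2] z:[12,28] -> hit [20,41/2] leaf, test {P0(miss), P4(miss)}
    N6 x:[22,51/2] y:[35/2,21] z:[31,37] -> miss, prune
  N5 x:[24,28] y:[22,30] z:[18,34] -> hit [24,28] leaf, test {P2@t=26, P9(miss), P12(miss)}
  N8 x:[29,73/2] y:[29/2,22] z:[18,42] -> miss, prune

Summary -> nodes [0, 2, 4, 1, 6, 5, 8]; box-tests=7; leaf-entries=2; first=P2

== RESULT ==
7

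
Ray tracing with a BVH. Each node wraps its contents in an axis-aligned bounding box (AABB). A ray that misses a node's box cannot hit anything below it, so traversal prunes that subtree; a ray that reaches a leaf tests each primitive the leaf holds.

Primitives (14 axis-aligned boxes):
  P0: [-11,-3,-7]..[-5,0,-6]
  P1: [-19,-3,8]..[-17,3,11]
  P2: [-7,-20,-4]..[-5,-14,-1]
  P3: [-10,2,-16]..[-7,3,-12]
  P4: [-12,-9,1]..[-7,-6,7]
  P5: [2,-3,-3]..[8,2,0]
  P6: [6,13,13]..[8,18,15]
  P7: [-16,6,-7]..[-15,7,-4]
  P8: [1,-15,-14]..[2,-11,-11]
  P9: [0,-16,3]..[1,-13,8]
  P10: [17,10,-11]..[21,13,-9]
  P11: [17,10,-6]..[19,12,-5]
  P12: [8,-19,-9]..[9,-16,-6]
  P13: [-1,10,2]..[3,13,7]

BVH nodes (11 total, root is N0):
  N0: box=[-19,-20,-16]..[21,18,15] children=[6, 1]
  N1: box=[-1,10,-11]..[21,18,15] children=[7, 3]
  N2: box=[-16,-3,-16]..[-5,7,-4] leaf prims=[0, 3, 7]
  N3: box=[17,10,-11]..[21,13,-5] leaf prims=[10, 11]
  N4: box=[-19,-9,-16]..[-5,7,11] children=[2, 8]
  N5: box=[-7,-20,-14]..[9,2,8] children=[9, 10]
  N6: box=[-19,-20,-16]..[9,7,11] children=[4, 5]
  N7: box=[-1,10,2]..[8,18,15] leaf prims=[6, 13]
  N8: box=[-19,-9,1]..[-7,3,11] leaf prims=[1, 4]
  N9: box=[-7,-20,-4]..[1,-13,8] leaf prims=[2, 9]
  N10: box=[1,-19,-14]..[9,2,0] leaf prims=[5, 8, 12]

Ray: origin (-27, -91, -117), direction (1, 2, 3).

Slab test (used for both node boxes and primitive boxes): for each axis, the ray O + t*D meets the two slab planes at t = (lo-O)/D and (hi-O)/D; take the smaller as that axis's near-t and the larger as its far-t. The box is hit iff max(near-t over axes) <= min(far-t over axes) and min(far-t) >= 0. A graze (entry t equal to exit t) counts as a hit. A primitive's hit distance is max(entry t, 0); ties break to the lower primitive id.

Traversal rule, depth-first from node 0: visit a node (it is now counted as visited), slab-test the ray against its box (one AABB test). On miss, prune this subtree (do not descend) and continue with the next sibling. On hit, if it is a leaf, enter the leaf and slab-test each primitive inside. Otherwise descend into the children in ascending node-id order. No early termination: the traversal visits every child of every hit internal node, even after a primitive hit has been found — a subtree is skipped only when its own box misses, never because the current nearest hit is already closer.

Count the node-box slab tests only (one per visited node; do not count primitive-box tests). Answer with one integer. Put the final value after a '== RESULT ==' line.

Traverse from the root:
N0 x:[8,48] y:[71/2,109/2] z:[101/3,44] -> hit [71/2,44], descend [1, 6]
  N1 x:[26,48] y:[101/2,109/2] z:[106/3,44] -> miss, prune
  N6 x:[8,36] y:[71/2,49] z:[101/3,128/3] -> hit [71/2,36], descend [4, 5]
    N4 x:[8,22] y:[41,49] z:[101/3,128/3] -> miss, prune
    N5 x:[20,36] y:[71/2,93/2] z:[103/3,125/3] -> hit [71/2,36], descend [9, 10]
      N9 x:[20,28] y:[71/2,39] z:[113/3,125/3] -> miss, prune
      N10 x:[28,36] y:[36,93/2] z:[103/3,39] -> hit [36,36] leaf, test {P5(miss), P8(miss), P12@t=36}

order=[0, 1, 6, 4, 5, 9, 10]  |boxes|=7  |leaves|=1  hit=P12

== RESULT ==
7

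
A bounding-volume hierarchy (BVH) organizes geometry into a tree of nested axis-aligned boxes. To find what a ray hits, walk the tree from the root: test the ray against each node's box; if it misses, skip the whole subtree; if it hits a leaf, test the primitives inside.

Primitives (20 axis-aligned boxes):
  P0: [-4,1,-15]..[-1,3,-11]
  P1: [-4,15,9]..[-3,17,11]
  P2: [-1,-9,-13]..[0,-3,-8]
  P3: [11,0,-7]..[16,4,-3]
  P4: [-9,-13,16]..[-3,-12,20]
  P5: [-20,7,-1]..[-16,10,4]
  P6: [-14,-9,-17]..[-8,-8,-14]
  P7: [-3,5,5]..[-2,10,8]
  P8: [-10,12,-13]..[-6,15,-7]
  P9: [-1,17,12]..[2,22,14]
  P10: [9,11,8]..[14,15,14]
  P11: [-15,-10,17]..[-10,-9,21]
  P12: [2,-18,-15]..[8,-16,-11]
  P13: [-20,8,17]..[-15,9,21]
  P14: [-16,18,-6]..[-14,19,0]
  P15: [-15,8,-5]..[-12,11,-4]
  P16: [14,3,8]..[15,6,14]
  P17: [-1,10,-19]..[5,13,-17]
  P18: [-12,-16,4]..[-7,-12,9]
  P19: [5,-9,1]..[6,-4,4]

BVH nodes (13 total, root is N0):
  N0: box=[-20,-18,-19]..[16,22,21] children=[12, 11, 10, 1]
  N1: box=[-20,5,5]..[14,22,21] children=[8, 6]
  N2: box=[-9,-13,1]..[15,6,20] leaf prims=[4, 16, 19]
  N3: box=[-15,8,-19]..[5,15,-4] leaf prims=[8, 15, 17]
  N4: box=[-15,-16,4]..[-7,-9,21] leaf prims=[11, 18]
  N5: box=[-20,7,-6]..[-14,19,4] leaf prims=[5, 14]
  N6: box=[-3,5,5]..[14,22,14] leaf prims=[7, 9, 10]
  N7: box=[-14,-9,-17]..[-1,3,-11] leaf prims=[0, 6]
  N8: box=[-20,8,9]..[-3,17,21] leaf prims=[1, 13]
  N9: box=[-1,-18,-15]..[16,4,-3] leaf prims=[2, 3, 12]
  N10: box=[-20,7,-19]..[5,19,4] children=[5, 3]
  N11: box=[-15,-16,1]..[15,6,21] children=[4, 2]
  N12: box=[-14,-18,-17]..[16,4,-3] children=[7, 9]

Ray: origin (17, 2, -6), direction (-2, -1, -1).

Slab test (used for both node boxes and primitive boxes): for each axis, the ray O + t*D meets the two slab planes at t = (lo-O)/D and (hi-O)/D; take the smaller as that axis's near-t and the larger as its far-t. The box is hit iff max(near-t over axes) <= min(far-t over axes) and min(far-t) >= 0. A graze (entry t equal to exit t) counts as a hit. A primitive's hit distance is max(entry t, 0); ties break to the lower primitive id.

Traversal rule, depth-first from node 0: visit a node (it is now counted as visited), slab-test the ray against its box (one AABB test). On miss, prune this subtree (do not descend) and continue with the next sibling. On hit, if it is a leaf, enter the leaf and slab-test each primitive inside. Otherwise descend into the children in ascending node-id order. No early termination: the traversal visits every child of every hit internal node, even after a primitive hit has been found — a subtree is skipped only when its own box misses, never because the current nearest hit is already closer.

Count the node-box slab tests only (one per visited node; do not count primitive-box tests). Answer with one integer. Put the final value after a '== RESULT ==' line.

Traverse from the root:
N0 x:[1/2,37/2] y:[-20,20] z:[-27,13] -> hit [1/2,13], descend [1, 10, 11, 12]
  N1 x:[3/2,37/2] y:[-20,-3] z:[-27,-11] -> miss, prune
  N10 x:[6,37/2] y:[-17,-5] z:[-10,13] -> miss, prune
  N11 x:[1,16] y:[-4,18] z:[-27,-7] -> miss, prune
  N12 x:[1/2,31/2] y:[-2,20] z:[-3,11] -> hit [1/2,11], descend [7, 9]
    N7 x:[9,31/2] y:[-1,11] z:[5,11] -> hit [9,11] leaf, test {P0(miss), P6(miss)}
    N9 x:[1/2,9] y:[-2,20] z:[-3,9] -> hit [1/2,9] leaf, test {P2(miss), P3@t=1/2, P12(miss)}

7 AABB tests over nodes [0, 1, 10, 11, 12, 7, 9]; 2 leaves entered; closest P3.

== RESULT ==
7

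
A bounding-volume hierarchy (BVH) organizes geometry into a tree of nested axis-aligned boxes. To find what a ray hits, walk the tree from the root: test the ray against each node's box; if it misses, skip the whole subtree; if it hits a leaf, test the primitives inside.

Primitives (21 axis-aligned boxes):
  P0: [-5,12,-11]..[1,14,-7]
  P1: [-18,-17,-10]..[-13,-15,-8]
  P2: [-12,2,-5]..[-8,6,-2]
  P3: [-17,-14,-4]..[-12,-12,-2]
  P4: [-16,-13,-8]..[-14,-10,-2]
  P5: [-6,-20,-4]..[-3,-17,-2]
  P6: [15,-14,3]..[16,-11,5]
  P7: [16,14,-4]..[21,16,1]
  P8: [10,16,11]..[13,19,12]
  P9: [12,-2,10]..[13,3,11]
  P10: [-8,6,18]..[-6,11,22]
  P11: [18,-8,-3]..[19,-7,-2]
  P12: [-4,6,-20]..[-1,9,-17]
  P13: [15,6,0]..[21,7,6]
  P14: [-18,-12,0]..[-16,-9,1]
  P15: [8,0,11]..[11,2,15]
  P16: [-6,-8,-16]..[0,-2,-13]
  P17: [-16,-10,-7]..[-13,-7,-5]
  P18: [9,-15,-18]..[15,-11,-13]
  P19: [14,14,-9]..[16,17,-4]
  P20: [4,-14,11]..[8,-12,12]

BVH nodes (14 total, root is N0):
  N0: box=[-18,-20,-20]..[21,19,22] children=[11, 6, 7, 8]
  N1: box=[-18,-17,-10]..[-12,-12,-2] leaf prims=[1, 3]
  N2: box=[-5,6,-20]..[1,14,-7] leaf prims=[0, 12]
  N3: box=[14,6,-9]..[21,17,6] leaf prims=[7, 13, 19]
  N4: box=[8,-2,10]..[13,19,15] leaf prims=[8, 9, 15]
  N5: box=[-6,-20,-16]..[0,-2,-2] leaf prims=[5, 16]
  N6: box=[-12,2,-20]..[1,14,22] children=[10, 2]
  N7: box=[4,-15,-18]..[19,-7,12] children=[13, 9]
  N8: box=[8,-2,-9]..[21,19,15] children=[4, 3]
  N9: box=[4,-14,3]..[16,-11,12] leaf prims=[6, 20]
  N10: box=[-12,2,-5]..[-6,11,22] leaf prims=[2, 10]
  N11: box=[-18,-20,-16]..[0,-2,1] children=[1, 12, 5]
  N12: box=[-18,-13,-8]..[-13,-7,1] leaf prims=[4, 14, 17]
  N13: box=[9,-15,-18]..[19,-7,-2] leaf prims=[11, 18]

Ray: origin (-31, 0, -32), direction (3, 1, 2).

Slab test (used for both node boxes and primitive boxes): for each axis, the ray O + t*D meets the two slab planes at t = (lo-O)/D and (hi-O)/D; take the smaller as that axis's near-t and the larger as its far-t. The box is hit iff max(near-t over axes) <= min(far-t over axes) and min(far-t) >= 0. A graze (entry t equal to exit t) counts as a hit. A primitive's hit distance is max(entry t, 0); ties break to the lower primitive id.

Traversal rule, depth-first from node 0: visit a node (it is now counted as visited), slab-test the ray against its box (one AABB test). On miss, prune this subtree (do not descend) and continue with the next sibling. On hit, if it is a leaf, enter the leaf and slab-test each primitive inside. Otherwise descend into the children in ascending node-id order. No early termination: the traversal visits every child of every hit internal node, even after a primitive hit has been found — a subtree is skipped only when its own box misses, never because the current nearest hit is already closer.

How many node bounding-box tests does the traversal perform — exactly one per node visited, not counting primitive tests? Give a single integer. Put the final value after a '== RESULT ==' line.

Traverse from the root:
N0 x:[13/3,52/3] y:[-20,19] z:[6,27] -> hit [6,52/3], descend [6, 7, 8, 11]
  N6 x:[19/3,32/3] y:[2,14] z:[6,27] -> hit [19/3,32/3], descend [2, 10]
    N2 x:[26/3,32/3] y:[6,14] z:[6,25/2] -> hit [26/3,32/3] leaf, test {P0(miss), P12(miss)}
    N10 x:[19/3,25/3] y:[2,11] z:[27/2,27] -> miss, prune
  N7 x:[35/3,50/3] y:[-15,-7] z:[7,22] -> miss, prune
  N8 x:[13,52/3] y:[-2,19] z:[23/2,47/2] -> hit [13,52/3], descend [3, 4]
    N3 x:[15,52/3] y:[6,17] z:[23/2,19] -> hit [15,17] leaf, test {P7@t=47/3, P13(miss), P19(miss)}
    N4 x:[13,44/3] y:[-2,19] z:[21,47/2] -> miss, prune
  N11 x:[13/3,31/3] y:[-20,-2] z:[8,33/2] -> miss, prune

Summary -> nodes [0, 6, 2, 10, 7, 8, 3, 4, 11]; box-tests=9; leaf-entries=2; first=P7

== RESULT ==
9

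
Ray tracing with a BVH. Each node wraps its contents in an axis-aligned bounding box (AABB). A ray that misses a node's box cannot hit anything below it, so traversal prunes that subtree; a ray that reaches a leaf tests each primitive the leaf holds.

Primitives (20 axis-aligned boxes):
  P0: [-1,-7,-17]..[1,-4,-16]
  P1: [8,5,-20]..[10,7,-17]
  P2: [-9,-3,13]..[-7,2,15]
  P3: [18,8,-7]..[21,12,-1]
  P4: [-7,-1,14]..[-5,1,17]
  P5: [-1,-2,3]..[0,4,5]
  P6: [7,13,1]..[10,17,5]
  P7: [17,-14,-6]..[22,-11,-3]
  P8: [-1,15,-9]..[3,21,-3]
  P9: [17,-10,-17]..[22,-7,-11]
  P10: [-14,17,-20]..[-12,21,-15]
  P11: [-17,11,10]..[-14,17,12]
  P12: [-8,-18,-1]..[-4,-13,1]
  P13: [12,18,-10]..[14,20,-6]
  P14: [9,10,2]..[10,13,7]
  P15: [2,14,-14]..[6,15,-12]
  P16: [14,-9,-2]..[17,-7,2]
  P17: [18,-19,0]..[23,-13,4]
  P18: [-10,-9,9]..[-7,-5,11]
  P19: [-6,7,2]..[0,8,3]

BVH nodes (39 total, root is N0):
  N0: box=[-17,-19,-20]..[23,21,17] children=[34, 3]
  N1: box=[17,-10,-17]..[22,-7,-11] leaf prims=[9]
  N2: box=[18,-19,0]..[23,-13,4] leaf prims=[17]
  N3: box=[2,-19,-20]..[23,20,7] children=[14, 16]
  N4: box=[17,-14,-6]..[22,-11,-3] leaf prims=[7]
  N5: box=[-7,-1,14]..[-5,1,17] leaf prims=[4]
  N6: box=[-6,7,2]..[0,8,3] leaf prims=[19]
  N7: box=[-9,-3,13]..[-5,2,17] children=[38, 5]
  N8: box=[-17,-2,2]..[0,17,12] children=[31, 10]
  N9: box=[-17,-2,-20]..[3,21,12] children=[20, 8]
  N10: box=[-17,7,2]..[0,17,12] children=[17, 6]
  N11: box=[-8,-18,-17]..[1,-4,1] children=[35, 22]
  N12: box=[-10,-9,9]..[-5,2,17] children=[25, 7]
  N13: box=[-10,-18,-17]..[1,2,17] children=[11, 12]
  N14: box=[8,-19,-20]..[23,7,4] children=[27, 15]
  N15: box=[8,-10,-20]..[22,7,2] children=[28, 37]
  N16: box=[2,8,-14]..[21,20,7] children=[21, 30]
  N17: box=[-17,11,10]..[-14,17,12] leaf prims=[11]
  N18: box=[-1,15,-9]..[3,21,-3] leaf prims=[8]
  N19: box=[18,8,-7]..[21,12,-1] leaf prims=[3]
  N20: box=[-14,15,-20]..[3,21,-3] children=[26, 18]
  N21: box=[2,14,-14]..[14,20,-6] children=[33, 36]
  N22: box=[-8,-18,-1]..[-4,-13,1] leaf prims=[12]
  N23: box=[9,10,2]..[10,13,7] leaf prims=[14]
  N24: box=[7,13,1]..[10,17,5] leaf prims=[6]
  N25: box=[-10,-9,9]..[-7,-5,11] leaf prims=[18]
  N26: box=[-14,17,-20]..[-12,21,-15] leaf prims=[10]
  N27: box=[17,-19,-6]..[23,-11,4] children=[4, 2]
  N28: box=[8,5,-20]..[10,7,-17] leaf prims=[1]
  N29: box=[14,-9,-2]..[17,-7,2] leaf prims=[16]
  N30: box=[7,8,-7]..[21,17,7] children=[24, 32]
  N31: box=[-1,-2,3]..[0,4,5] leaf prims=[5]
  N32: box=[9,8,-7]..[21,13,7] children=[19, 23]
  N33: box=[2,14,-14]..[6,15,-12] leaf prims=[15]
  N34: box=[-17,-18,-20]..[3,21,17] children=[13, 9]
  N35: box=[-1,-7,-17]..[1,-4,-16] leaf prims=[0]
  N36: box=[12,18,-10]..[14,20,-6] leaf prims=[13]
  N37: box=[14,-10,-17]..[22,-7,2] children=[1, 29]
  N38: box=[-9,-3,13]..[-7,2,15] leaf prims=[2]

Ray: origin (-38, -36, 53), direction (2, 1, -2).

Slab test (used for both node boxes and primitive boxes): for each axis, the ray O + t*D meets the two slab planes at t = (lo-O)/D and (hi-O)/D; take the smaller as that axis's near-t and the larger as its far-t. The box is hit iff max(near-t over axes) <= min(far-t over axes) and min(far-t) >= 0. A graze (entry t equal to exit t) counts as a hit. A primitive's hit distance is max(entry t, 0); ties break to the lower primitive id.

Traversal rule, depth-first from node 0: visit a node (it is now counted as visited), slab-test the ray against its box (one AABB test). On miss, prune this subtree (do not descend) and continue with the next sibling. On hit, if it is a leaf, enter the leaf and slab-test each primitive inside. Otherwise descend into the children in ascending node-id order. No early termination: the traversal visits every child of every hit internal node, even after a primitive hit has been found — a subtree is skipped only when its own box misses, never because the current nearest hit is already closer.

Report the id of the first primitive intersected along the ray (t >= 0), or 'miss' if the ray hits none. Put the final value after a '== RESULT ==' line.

Trace the traversal:
N0 x:[21/2,61/2] y:[17,57] z:[18,73/2] -> hit [18,61/2], descend [3, 34]
  N3 x:[20,61/2] y:[17,56] z:[23,73/2] -> hit [23,61/2], descend [14, 16]
    N14 x:[23,61/2] y:[17,43] z:[49/2,73/2] -> hit [49/2,61/2], descend [15, 27]
      N15 x:[23,30] y:[26,43] z:[51/2,73/2] -> hit [26,30], descend [28, 37]
        N28 x:[23,24] y:[41,43] z:[35,73/2] -> miss, prune
        N37 x:[26,30] y:[26,29] z:[51/2,35] -> hit [26,29], descend [1, 29]
          N1 x:[55/2,30] y:[26,29] z:[32,35] -> miss, prune
          N29 x:[26,55/2] y:[27,29] z:[51/2,55/2] -> hit [27,55/2] leaf, test {P16@t=27}
      N27 x:[55/2,61/2] y:[17,25] z:[49/2,59/2] -> miss, prune
    N16 x:[20,59/2] y:[44,56] z:[23,67/2] -> miss, prune
  N34 x:[21/2,41/2] y:[18,57] z:[18,73/2] -> hit [18,41/2], descend [9, 13]
    N9 x:[21/2,41/2] y:[34,57] z:[41/2,73/2] -> miss, prune
    N13 x:[14,39/2] y:[18,38] z:[18,35] -> hit [18,39/2], descend [11, 12]
      N11 x:[15,39/2] y:[18,32] z:[26,35] -> miss, prune
      N12 x:[14,33/2] y:[27,38] z:[18,22] -> miss, prune

Visited [0, 3, 14, 15, 28, 37, 1, 29, 27, 16, 34, 9, 13, 11, 12]. Tests: 15 box, 1 leaf. Nearest: P16.

== RESULT ==
16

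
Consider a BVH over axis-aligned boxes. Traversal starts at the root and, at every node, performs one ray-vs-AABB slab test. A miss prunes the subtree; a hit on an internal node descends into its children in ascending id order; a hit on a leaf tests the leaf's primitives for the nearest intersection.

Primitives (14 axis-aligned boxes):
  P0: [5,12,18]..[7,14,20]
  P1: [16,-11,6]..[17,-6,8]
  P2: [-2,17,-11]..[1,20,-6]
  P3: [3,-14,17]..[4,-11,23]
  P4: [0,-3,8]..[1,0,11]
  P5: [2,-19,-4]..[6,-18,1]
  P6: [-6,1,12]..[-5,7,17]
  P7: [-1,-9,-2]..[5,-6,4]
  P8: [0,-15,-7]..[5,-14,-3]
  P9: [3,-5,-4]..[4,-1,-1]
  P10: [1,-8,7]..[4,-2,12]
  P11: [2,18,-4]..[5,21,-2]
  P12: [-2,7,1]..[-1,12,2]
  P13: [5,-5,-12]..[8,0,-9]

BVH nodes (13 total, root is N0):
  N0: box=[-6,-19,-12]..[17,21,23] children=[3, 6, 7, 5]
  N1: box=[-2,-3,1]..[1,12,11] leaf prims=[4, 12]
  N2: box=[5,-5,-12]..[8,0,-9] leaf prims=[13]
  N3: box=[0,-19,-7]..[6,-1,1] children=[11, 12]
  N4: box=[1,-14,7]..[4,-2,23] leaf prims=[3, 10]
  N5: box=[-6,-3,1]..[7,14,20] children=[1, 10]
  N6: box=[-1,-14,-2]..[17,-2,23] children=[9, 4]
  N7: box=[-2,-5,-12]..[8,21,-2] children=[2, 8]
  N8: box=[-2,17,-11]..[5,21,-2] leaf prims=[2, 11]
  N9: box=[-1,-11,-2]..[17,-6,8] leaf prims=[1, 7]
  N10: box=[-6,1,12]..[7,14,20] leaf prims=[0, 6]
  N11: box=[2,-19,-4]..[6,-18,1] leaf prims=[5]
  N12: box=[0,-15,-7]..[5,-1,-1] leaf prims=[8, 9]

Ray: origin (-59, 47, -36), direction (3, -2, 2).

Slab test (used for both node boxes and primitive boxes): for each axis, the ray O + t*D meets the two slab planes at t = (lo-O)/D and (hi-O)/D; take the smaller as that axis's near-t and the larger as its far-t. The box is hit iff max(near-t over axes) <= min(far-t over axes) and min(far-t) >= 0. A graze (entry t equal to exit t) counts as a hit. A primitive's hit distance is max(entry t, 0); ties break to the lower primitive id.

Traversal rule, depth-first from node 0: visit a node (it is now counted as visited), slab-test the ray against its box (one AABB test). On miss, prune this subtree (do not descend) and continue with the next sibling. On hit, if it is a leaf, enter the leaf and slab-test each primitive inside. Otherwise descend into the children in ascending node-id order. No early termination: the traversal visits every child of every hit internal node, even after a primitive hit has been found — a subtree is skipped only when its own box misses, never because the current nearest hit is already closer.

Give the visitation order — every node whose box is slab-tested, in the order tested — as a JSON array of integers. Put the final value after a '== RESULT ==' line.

Trace the traversal:
N0 x:[53/3,76/3] y:[13,33] z:[12,59/2] -> hit [53/3,76/3], descend [3, 5, 6, 7]
  N3 x:[59/3,65/3] y:[24,33] z:[29/2,37/2] -> miss, prune
  N5 x:[53/3,22] y:[33/2,25] z:[37/2,28] -> hit [37/2,22], descend [1, 10]
    N1 x:[19,20] y:[35/2,25] z:[37/2,47/2] -> hit [19,20] leaf, test {P4(miss), P12@t=19}
    N10 x:[53/3,22] y:[33/2,23] z:[24,28] -> miss, prune
  N6 x:[58/3,76/3] y:[49/2,61/2] z:[17,59/2] -> hit [49/2,76/3], descend [4, 9]
    N4 x:[20,21] y:[49/2,61/2] z:[43/2,59/2] -> miss, prune
    N9 x:[58/3,76/3] y:[53/2,29] z:[17,22] -> miss, prune
  N7 x:[19,67/3] y:[13,26] z:[12,17] -> miss, prune

order=[0, 3, 5, 1, 10, 6, 4, 9, 7]  |boxes|=9  |leaves|=1  hit=P12

== RESULT ==
[0, 3, 5, 1, 10, 6, 4, 9, 7]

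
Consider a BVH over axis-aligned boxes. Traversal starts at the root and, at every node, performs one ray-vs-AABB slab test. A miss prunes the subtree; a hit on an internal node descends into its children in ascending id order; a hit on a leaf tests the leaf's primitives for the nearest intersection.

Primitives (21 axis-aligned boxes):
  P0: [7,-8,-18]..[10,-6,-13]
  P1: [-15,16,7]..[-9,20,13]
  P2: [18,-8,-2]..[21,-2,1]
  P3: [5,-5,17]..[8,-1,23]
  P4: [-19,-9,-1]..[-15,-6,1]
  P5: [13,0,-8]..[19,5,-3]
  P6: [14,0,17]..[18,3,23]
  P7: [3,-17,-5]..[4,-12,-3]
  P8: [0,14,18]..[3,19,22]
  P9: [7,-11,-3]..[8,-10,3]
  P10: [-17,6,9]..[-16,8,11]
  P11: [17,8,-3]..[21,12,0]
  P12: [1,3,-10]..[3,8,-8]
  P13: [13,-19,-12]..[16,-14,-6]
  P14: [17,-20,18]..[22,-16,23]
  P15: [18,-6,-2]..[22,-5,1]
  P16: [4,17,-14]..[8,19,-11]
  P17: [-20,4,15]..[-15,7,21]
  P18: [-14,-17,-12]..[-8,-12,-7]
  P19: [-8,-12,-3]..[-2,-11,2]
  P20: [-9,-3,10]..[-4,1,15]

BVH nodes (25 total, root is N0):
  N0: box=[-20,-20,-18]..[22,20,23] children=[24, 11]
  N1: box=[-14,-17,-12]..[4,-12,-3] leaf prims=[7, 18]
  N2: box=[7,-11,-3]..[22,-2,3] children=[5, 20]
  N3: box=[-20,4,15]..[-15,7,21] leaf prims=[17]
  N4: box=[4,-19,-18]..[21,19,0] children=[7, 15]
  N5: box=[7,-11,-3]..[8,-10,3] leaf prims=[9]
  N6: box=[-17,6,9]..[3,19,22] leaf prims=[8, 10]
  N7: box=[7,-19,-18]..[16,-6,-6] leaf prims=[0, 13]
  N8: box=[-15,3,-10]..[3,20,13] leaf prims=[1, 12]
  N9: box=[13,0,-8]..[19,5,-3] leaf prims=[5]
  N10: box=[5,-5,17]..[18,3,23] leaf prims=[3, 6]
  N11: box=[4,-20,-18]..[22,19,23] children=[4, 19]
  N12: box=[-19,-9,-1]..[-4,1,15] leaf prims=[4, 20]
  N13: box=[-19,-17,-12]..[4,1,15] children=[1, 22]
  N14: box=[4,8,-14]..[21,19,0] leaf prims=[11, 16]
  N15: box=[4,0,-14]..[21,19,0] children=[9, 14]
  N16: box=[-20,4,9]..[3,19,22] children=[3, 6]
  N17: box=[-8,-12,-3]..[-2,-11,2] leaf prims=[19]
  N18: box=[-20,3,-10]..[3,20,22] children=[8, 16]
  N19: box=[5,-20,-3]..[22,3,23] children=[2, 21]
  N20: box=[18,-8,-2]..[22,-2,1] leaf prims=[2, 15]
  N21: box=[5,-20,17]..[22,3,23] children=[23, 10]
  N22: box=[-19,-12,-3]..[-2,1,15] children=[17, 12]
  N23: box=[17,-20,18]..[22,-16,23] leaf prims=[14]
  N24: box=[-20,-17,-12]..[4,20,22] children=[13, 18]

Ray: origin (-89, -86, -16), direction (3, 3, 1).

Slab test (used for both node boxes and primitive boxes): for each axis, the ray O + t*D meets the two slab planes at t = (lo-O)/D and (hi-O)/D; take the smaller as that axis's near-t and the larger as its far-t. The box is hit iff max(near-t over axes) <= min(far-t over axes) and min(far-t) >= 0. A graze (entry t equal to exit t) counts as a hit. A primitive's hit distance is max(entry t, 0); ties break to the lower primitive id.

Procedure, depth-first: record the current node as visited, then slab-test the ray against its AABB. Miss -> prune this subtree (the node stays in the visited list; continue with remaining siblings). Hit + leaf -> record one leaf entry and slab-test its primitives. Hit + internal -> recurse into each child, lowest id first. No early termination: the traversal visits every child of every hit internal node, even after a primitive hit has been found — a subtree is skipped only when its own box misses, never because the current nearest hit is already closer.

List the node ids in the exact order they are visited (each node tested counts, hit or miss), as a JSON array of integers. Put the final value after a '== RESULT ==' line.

Trace the traversal:
N0 x:[23,37] y:[22,106/3] z:[-2,39] -> hit [23,106/3], descend [11, 24]
  N11 x:[31,37] y:[22,35] z:[-2,39] -> hit [31,35], descend [4, 19]
    N4 x:[31,110/3] y:[67/3,35] z:[-2,16] -> miss, prune
    N19 x:[94/3,37] y:[22,89/3] z:[13,39] -> miss, prune
  N24 x:[23,31] y:[23,106/3] z:[4,38] -> hit [23,31], descend [13, 18]
    N13 x:[70/3,31] y:[23,29] z:[4,31] -> hit [70/3,29], descend [1, 22]
      N1 x:[25,31] y:[23,74/3] z:[4,13] -> miss, prune
      N22 x:[70/3,29] y:[74/3,29] z:[13,31] -> hit [74/3,29], descend [12, 17]
        N12 x:[70/3,85/3] y:[77/3,29] z:[15,31] -> hit [77/3,85/3] leaf, test {P4(miss), P20@t=83/3}
        N17 x:[27,29] y:[74/3,25] z:[13,18] -> miss, prune
    N18 x:[23,92/3] y:[89/3,106/3] z:[6,38] -> hit [89/3,92/3], descend [8, 16]
      N8 x:[74/3,92/3] y:[89/3,106/3] z:[6,29] -> miss, prune
      N16 x:[23,92/3] y:[30,35] z:[25,38] -> hit [30,92/3], descend [3, 6]
        N3 x:[23,74/3] y:[30,31] z:[31,37] -> miss, prune
        N6 x:[24,92/3] y:[92/3,35] z:[25,38] -> hit [92/3,92/3] leaf, test {P8(miss), P10(miss)}

Visited [0, 11, 4, 19, 24, 13, 1, 22, 12, 17, 18, 8, 16, 3, 6]. Tests: 15 box, 2 leaf. Nearest: P20.

== RESULT ==
[0, 11, 4, 19, 24, 13, 1, 22, 12, 17, 18, 8, 16, 3, 6]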